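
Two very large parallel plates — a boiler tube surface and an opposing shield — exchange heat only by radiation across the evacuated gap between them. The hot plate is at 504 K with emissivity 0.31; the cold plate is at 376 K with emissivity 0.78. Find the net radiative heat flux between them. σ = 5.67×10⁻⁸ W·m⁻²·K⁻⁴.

For two infinite grey parallel plates, q = σ(T₁⁴ − T₂⁴)/(1/ε₁ + 1/ε₂ − 1).
T₁⁴ − T₂⁴ = 6.452×10¹⁰ − 1.999×10¹⁰ = 4.454×10¹⁰ K⁴.
1/ε₁ + 1/ε₂ − 1 = 3.226 + 1.282 − 1 = 3.508.
q = 5.67×10⁻⁸ × 4.454×10¹⁰ / 3.508.

q ≈ 720 W/m²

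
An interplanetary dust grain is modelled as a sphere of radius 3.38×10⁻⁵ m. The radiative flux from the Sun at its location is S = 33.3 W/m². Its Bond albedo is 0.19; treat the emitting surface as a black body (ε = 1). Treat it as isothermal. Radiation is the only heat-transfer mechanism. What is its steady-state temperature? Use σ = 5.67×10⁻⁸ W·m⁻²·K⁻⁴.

At equilibrium, absorbed power = emitted power.
Absorbing cross-section = πr² = 3.589×10⁻⁹ m²; emitting surface = 4πr² = 1.436×10⁻⁸ m² (ratio 4).
(1−a)S·A_cross = εσ·A_surf·T⁴  ⇒  T⁴ = (1−a)S/(4σ).
T⁴ = 0.810·33.3/(4·5.67×10⁻⁸) = 1.189×10⁸ K⁴.
T = (1.189×10⁸)^(1/4).

T ≈ 104 K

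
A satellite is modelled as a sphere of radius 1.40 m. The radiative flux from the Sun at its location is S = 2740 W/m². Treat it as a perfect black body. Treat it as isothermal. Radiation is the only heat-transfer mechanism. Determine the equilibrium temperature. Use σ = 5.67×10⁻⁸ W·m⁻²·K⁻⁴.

T ≈ 332 K

At equilibrium, absorbed power = emitted power.
Absorbing cross-section = πr² = 6.158 m²; emitting surface = 4πr² = 24.63 m² (ratio 4).
S·A_cross = εσ·A_surf·T⁴  ⇒  T⁴ = S/(4σ).
T⁴ = 1.00·2740/(4·5.67×10⁻⁸) = 1.208×10¹⁰ K⁴.
T = (1.208×10¹⁰)^(1/4).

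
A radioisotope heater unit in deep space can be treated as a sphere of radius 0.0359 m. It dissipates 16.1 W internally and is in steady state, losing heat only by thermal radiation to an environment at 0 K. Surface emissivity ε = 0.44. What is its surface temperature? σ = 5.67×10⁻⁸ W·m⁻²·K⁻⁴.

Steady state: internal power = radiated power, P = εσA T⁴.
Radiating area A = 4πr² = 0.01620 m².
T⁴ = P/(εσA) = 16.1/(0.44·5.67×10⁻⁸·0.01620) = 3.985×10¹⁰ K⁴.
T = (3.985×10¹⁰)^(1/4).

T ≈ 447 K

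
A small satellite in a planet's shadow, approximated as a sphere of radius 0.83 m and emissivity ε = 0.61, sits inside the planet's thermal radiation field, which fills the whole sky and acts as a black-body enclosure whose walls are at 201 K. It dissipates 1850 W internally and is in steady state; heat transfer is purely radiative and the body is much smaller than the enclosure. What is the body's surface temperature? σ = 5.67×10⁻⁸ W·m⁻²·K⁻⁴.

For a small grey body in a large enclosure, net radiated power = εσA(T⁴ − T_w⁴).
Steady state: P = εσA(T⁴ − T_w⁴) with A = 4πr² = 8.657 m².
T⁴ = P/(εσA) + T_w⁴ = 1850/(0.61·5.67×10⁻⁸·8.657) + (201)⁴
    = 6.179×10⁹ + 1.632×10⁹ = 7.811×10⁹ K⁴.

T ≈ 297 K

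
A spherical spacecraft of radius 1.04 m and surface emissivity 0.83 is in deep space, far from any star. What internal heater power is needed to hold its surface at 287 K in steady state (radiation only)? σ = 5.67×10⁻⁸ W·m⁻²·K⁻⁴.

P ≈ 4340 W

P = εσ·4πr²·T⁴.
4πr² = 13.59 m²; T⁴ = 6.785×10⁹ K⁴.
P = 0.83·5.67×10⁻⁸·13.59·6.785×10⁹.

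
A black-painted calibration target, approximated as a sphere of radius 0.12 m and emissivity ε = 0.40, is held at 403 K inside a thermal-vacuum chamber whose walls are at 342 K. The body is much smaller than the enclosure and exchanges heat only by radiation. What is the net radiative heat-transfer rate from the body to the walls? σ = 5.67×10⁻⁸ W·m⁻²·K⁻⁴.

For a small grey body in a large enclosure: P_net = εσA(T_body⁴ − T_wall⁴).
A = 4πr² = 0.1810 m²; T_body⁴ − T_wall⁴ = 2.638×10¹⁰ − 1.368×10¹⁰ = 1.270×10¹⁰ K⁴.
|P_net| = 0.40·5.67×10⁻⁸·0.1810·1.270×10¹⁰.

P_net ≈ 52.1 W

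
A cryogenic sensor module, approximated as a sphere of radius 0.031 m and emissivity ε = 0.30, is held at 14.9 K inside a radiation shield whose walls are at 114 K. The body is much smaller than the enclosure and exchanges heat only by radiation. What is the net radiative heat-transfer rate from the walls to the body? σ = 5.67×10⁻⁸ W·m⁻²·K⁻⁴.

For a small grey body in a large enclosure: P_net = εσA(T_body⁴ − T_wall⁴).
A = 4πr² = 0.01208 m²; T_body⁴ − T_wall⁴ = 49290 − 1.689×10⁸ = -1.688×10⁸ K⁴.
|P_net| = 0.30·5.67×10⁻⁸·0.01208·1.688×10⁸.

P_net ≈ 0.0347 W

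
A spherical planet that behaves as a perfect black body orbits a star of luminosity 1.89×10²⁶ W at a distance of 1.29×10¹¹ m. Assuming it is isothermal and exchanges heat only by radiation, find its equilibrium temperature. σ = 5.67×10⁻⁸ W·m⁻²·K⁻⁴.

First find the stellar flux at distance d: S = L/(4πd²) = 1.89×10²⁶/(4π·(1.29×10¹¹)²) = 903.8 W/m².
For an isothermal sphere, absorbed (1−a)S·πr² = emitted σ·4πr²·T⁴, so T⁴ = (1−a)S/(4σ).
T⁴ = 1.00·903.8/(4·5.67×10⁻⁸) = 3.985×10⁹ K⁴.

T ≈ 251 K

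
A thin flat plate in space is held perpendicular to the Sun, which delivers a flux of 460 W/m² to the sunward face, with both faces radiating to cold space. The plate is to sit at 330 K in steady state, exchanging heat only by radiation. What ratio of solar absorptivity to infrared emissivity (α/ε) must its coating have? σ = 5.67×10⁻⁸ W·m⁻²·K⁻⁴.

Balance: αS·A = εσ·2A·T⁴ ⇒ α/ε = 2σT⁴/S.
α/ε = 2·5.67×10⁻⁸·(330)⁴/460 = 2·5.67×10⁻⁸·1.186×10¹⁰/460.

α/ε ≈ 2.92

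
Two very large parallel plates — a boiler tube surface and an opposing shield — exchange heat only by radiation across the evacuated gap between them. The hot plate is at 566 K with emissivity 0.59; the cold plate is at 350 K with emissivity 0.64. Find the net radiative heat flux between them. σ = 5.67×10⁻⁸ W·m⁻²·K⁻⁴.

For two infinite grey parallel plates, q = σ(T₁⁴ − T₂⁴)/(1/ε₁ + 1/ε₂ − 1).
T₁⁴ − T₂⁴ = 1.026×10¹¹ − 1.501×10¹⁰ = 8.762×10¹⁰ K⁴.
1/ε₁ + 1/ε₂ − 1 = 1.695 + 1.562 − 1 = 2.257.
q = 5.67×10⁻⁸ × 8.762×10¹⁰ / 2.257.

q ≈ 2200 W/m²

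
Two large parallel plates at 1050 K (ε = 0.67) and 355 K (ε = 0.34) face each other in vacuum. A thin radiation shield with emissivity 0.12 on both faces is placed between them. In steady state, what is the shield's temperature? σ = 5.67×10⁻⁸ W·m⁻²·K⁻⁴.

T_s ≈ 902 K

In steady state the net flux on the hot side equals that on the cold side.
σ(T₁⁴−T_s⁴)/D₁ = σ(T_s⁴−T₂⁴)/D₂, with D₁ = 1/ε₁+1/ε_s−1 = 8.826, D₂ = 1/ε_s+1/ε₂−1 = 10.27.
Solve for T_s⁴: T_s⁴ = (D₂·T₁⁴ + D₁·T₂⁴)/(D₁+D₂) = 6.612×10¹¹ K⁴.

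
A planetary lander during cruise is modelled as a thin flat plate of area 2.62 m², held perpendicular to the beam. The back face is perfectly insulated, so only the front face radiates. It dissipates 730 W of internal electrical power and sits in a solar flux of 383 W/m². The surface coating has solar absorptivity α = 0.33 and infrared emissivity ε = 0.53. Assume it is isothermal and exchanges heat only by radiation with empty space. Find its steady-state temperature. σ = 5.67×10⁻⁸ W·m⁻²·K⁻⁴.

At steady state, absorbed solar power + internal power = radiated power.
Absorbed: α·S·A_cross = 0.33·383·2.620 = 331.1 W (cross-section A).
Total input = 331.1 + 730 = 1061 W.
Radiated: εσ·A_surf·T⁴ with A_surf = A = 2.620 m².
T⁴ = 1061/(0.53·5.67×10⁻⁸·2.620) = 1.348×10¹⁰ K⁴.

T ≈ 341 K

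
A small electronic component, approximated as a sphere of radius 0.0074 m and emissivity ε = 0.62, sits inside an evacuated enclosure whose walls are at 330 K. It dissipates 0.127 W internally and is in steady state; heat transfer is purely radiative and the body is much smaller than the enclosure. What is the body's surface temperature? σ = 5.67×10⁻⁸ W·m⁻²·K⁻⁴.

T ≈ 362 K

For a small grey body in a large enclosure, net radiated power = εσA(T⁴ − T_w⁴).
Steady state: P = εσA(T⁴ − T_w⁴) with A = 4πr² = 6.881×10⁻⁴ m².
T⁴ = P/(εσA) + T_w⁴ = 0.127/(0.62·5.67×10⁻⁸·6.881×10⁻⁴) + (330)⁴
    = 5.250×10⁹ + 1.186×10¹⁰ = 1.711×10¹⁰ K⁴.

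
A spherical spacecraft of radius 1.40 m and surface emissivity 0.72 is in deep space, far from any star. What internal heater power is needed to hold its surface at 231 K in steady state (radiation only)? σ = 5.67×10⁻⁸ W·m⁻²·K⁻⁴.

P = εσ·4πr²·T⁴.
4πr² = 24.63 m²; T⁴ = 2.847×10⁹ K⁴.
P = 0.72·5.67×10⁻⁸·24.63·2.847×10⁹.

P ≈ 2860 W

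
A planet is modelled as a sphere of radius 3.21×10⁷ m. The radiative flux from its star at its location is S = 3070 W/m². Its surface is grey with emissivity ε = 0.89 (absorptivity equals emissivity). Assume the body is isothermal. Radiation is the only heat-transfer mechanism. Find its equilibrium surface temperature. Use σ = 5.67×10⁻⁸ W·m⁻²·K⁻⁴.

T ≈ 341 K

At equilibrium, absorbed power = emitted power.
Absorbing cross-section = πr² = 3.237×10¹⁵ m²; emitting surface = 4πr² = 1.295×10¹⁶ m² (ratio 4).
εS·A_cross = εσ·A_surf·T⁴  ⇒  T⁴ = S/(4σ)   (ε cancels).
T⁴ = 3070/(4·5.67×10⁻⁸) = 1.354×10¹⁰ K⁴.
T = (1.354×10¹⁰)^(1/4).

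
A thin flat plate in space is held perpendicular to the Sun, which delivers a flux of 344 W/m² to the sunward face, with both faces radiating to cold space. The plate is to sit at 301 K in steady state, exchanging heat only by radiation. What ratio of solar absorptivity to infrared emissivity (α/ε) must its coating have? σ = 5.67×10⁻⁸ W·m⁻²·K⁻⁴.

Balance: αS·A = εσ·2A·T⁴ ⇒ α/ε = 2σT⁴/S.
α/ε = 2·5.67×10⁻⁸·(301)⁴/344 = 2·5.67×10⁻⁸·8.209×10⁹/344.

α/ε ≈ 2.71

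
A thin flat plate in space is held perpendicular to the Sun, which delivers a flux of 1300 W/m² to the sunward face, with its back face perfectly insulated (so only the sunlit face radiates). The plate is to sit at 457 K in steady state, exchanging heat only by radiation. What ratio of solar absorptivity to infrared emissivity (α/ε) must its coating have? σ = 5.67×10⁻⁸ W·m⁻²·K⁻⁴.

α/ε ≈ 1.90

Balance: αS·A = εσ·1A·T⁴ ⇒ α/ε = σT⁴/S.
α/ε = 5.67×10⁻⁸·(457)⁴/1300 = 5.67×10⁻⁸·4.362×10¹⁰/1300.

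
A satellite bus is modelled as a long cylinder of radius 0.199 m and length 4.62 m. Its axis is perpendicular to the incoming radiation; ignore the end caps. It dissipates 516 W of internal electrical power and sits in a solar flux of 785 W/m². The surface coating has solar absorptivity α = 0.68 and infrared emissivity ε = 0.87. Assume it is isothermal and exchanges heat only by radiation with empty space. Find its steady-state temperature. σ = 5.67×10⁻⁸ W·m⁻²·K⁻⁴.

At steady state, absorbed solar power + internal power = radiated power.
Absorbed: α·S·A_cross = 0.68·785·1.839 = 981.5 W (cross-section 2rL).
Total input = 981.5 + 516 = 1498 W.
Radiated: εσ·A_surf·T⁴ with A_surf = 2πrL = 5.777 m².
T⁴ = 1498/(0.87·5.67×10⁻⁸·5.777) = 5.255×10⁹ K⁴.

T ≈ 269 K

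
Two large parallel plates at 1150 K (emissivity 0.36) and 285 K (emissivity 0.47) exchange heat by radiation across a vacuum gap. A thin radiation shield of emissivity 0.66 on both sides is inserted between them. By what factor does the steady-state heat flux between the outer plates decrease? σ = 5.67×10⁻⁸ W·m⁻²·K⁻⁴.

factor ≈ 1.52

Without shield: q₀ = σΔ(T⁴)/(1/ε₁+1/ε₂−1) with denominator 3.905.
With shield the two gaps are in series; the resistances add: (1/ε₁+1/ε_s−1)+(1/ε_s+1/ε₂−1) = 3.293+2.643 = 5.936.
Heat-flux ratio q₀/q = 5.936/3.905.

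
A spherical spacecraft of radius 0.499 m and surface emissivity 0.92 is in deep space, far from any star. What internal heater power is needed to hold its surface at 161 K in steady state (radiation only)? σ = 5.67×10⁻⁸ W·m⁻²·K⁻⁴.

P ≈ 110 W

P = εσ·4πr²·T⁴.
4πr² = 3.129 m²; T⁴ = 6.719×10⁸ K⁴.
P = 0.92·5.67×10⁻⁸·3.129·6.719×10⁸.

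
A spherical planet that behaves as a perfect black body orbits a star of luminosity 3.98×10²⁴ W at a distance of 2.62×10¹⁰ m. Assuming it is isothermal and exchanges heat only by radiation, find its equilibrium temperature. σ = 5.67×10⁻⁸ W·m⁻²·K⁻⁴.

First find the stellar flux at distance d: S = L/(4πd²) = 3.98×10²⁴/(4π·(2.62×10¹⁰)²) = 461.4 W/m².
For an isothermal sphere, absorbed (1−a)S·πr² = emitted σ·4πr²·T⁴, so T⁴ = (1−a)S/(4σ).
T⁴ = 1.00·461.4/(4·5.67×10⁻⁸) = 2.034×10⁹ K⁴.

T ≈ 212 K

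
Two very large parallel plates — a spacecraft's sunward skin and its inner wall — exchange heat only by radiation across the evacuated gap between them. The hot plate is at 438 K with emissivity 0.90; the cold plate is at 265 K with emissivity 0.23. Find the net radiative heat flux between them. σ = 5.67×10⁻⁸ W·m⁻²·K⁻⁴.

q ≈ 405 W/m²

For two infinite grey parallel plates, q = σ(T₁⁴ − T₂⁴)/(1/ε₁ + 1/ε₂ − 1).
T₁⁴ − T₂⁴ = 3.680×10¹⁰ − 4.932×10⁹ = 3.187×10¹⁰ K⁴.
1/ε₁ + 1/ε₂ − 1 = 1.111 + 4.348 − 1 = 4.459.
q = 5.67×10⁻⁸ × 3.187×10¹⁰ / 4.459.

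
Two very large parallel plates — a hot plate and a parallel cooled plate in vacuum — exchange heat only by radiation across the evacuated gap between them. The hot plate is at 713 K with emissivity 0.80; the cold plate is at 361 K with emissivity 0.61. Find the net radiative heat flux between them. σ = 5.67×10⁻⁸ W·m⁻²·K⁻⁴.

q ≈ 7250 W/m²

For two infinite grey parallel plates, q = σ(T₁⁴ − T₂⁴)/(1/ε₁ + 1/ε₂ − 1).
T₁⁴ − T₂⁴ = 2.584×10¹¹ − 1.698×10¹⁰ = 2.415×10¹¹ K⁴.
1/ε₁ + 1/ε₂ − 1 = 1.250 + 1.639 − 1 = 1.889.
q = 5.67×10⁻⁸ × 2.415×10¹¹ / 1.889.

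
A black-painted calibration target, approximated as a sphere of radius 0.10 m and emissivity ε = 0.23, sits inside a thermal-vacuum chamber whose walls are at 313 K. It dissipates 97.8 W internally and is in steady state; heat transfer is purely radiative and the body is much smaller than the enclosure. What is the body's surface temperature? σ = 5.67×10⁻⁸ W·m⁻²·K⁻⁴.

For a small grey body in a large enclosure, net radiated power = εσA(T⁴ − T_w⁴).
Steady state: P = εσA(T⁴ − T_w⁴) with A = 4πr² = 0.1257 m².
T⁴ = P/(εσA) + T_w⁴ = 97.8/(0.23·5.67×10⁻⁸·0.1257) + (313)⁴
    = 5.968×10¹⁰ + 9.598×10⁹ = 6.928×10¹⁰ K⁴.

T ≈ 513 K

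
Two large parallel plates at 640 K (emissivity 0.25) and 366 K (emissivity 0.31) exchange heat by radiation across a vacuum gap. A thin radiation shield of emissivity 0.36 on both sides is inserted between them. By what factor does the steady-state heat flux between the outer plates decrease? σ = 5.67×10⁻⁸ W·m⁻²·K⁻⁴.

factor ≈ 1.73

Without shield: q₀ = σΔ(T⁴)/(1/ε₁+1/ε₂−1) with denominator 6.226.
With shield the two gaps are in series; the resistances add: (1/ε₁+1/ε_s−1)+(1/ε_s+1/ε₂−1) = 5.778+5.004 = 10.78.
Heat-flux ratio q₀/q = 10.78/6.226.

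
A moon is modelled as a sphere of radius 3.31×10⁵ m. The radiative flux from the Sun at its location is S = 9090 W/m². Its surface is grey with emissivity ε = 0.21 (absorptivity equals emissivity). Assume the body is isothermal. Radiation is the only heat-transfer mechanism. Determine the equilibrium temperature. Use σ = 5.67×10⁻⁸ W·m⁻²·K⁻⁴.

At equilibrium, absorbed power = emitted power.
Absorbing cross-section = πr² = 3.442×10¹¹ m²; emitting surface = 4πr² = 1.377×10¹² m² (ratio 4).
εS·A_cross = εσ·A_surf·T⁴  ⇒  T⁴ = S/(4σ)   (ε cancels).
T⁴ = 9090/(4·5.67×10⁻⁸) = 4.008×10¹⁰ K⁴.
T = (4.008×10¹⁰)^(1/4).

T ≈ 447 K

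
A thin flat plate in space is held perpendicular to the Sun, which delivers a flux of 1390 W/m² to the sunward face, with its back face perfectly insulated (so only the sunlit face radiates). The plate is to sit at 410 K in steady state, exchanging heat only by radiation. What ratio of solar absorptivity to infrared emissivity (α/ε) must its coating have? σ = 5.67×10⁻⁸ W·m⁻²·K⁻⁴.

Balance: αS·A = εσ·1A·T⁴ ⇒ α/ε = σT⁴/S.
α/ε = 5.67×10⁻⁸·(410)⁴/1390 = 5.67×10⁻⁸·2.826×10¹⁰/1390.

α/ε ≈ 1.15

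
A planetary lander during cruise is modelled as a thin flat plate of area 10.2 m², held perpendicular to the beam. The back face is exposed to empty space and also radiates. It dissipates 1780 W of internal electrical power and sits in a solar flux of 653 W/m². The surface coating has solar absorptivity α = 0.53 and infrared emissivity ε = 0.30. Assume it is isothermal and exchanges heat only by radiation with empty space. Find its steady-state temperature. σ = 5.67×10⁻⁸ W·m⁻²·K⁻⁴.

At steady state, absorbed solar power + internal power = radiated power.
Absorbed: α·S·A_cross = 0.53·653·10.20 = 3530 W (cross-section A).
Total input = 3530 + 1780 = 5310 W.
Radiated: εσ·A_surf·T⁴ with A_surf = 2A = 20.40 m².
T⁴ = 5310/(0.30·5.67×10⁻⁸·20.40) = 1.530×10¹⁰ K⁴.

T ≈ 352 K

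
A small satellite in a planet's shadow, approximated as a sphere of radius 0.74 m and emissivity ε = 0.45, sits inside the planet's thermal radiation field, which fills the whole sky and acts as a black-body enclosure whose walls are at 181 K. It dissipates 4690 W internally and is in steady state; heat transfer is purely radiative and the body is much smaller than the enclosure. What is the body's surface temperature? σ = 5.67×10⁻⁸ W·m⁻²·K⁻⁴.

For a small grey body in a large enclosure, net radiated power = εσA(T⁴ − T_w⁴).
Steady state: P = εσA(T⁴ − T_w⁴) with A = 4πr² = 6.881 m².
T⁴ = P/(εσA) + T_w⁴ = 4690/(0.45·5.67×10⁻⁸·6.881) + (181)⁴
    = 2.671×10¹⁰ + 1.073×10⁹ = 2.779×10¹⁰ K⁴.

T ≈ 408 K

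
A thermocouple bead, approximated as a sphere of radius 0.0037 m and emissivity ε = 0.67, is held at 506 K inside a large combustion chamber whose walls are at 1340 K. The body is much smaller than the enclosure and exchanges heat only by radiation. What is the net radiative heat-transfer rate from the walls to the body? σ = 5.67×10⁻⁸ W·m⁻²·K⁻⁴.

For a small grey body in a large enclosure: P_net = εσA(T_body⁴ − T_wall⁴).
A = 4πr² = 1.720×10⁻⁴ m²; T_body⁴ − T_wall⁴ = 6.555×10¹⁰ − 3.224×10¹² = -3.159×10¹² K⁴.
|P_net| = 0.67·5.67×10⁻⁸·1.720×10⁻⁴·3.159×10¹².

P_net ≈ 20.6 W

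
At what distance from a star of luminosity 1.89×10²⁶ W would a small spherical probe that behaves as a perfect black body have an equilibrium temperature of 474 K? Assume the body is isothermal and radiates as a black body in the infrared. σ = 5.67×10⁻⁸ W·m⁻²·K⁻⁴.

d ≈ 3.62×10¹⁰ m

For an isothermal black-emitting sphere, (1−a)S·πr² = σ·4πr²·T⁴ ⇒ S = 4σT⁴/(1−a).
S = 4·5.67×10⁻⁸·(474)⁴/1.00 = 11450 W/m².
Flux falls as S = L/(4πd²), so d = √(L/(4πS)) = √(1.89×10²⁶/(4π·11450)).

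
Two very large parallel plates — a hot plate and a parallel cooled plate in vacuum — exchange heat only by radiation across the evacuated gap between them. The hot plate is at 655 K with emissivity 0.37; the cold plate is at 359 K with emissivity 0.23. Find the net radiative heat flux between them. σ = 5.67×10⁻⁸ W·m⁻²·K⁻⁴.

For two infinite grey parallel plates, q = σ(T₁⁴ − T₂⁴)/(1/ε₁ + 1/ε₂ − 1).
T₁⁴ − T₂⁴ = 1.841×10¹¹ − 1.661×10¹⁰ = 1.675×10¹¹ K⁴.
1/ε₁ + 1/ε₂ − 1 = 2.703 + 4.348 − 1 = 6.051.
q = 5.67×10⁻⁸ × 1.675×10¹¹ / 6.051.

q ≈ 1570 W/m²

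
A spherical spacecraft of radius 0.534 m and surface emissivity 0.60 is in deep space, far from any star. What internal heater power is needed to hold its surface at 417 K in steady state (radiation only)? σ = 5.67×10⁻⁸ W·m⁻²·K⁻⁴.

P ≈ 3690 W

P = εσ·4πr²·T⁴.
4πr² = 3.583 m²; T⁴ = 3.024×10¹⁰ K⁴.
P = 0.60·5.67×10⁻⁸·3.583·3.024×10¹⁰.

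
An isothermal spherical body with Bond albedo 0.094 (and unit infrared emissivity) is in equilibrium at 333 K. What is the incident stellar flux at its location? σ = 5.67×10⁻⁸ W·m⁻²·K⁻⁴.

S ≈ 3080 W/m²

(1−a)S·πr² = σ·4πr²·T⁴ ⇒ S = 4σT⁴/(1−a).
S = 4·5.67×10⁻⁸·1.230×10¹⁰/0.906.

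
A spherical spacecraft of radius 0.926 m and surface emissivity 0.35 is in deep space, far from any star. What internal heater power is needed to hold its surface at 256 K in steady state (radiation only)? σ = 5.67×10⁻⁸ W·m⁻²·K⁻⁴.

P ≈ 918 W

P = εσ·4πr²·T⁴.
4πr² = 10.78 m²; T⁴ = 4.295×10⁹ K⁴.
P = 0.35·5.67×10⁻⁸·10.78·4.295×10⁹.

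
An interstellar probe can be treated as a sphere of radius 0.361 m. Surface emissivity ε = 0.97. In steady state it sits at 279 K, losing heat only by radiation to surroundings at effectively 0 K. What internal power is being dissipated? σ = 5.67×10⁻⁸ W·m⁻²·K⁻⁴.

Steady state: P = εσA T⁴.
A = 4πr² = 1.638 m²; T⁴ = (279)⁴ = 6.059×10⁹ K⁴.
P = 0.97 × 5.67×10⁻⁸ × 1.638 × 6.059×10⁹.

P ≈ 546 W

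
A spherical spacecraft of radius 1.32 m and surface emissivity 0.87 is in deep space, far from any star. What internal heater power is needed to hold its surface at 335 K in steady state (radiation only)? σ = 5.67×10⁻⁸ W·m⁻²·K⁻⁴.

P = εσ·4πr²·T⁴.
4πr² = 21.90 m²; T⁴ = 1.259×10¹⁰ K⁴.
P = 0.87·5.67×10⁻⁸·21.90·1.259×10¹⁰.

P ≈ 13600 W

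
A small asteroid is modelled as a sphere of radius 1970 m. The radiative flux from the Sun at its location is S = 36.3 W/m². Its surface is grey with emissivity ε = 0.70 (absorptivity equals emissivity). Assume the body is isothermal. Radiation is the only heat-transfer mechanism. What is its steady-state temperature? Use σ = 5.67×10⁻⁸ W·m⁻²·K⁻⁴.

T ≈ 112 K

At equilibrium, absorbed power = emitted power.
Absorbing cross-section = πr² = 1.219×10⁷ m²; emitting surface = 4πr² = 4.877×10⁷ m² (ratio 4).
εS·A_cross = εσ·A_surf·T⁴  ⇒  T⁴ = S/(4σ)   (ε cancels).
T⁴ = 36.3/(4·5.67×10⁻⁸) = 1.601×10⁸ K⁴.
T = (1.601×10⁸)^(1/4).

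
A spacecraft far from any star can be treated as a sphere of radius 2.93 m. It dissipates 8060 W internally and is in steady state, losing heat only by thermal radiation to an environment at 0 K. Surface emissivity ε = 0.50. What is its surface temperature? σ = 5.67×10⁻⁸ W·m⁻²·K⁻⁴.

Steady state: internal power = radiated power, P = εσA T⁴.
Radiating area A = 4πr² = 107.9 m².
T⁴ = P/(εσA) = 8060/(0.50·5.67×10⁻⁸·107.9) = 2.635×10⁹ K⁴.
T = (2.635×10⁹)^(1/4).

T ≈ 227 K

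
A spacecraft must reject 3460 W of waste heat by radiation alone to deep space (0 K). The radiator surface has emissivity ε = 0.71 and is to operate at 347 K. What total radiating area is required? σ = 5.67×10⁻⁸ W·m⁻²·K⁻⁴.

P = εσA T⁴ ⇒ A = P/(εσT⁴).
T⁴ = 1.450×10¹⁰ K⁴.
A = 3460/(0.71 × 5.67×10⁻⁸ × 1.450×10¹⁰).

A ≈ 5.93 m²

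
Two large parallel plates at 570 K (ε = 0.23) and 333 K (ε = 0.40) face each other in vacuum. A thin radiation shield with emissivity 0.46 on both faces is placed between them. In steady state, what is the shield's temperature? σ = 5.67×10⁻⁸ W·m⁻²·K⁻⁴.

In steady state the net flux on the hot side equals that on the cold side.
σ(T₁⁴−T_s⁴)/D₁ = σ(T_s⁴−T₂⁴)/D₂, with D₁ = 1/ε₁+1/ε_s−1 = 5.522, D₂ = 1/ε_s+1/ε₂−1 = 3.674.
Solve for T_s⁴: T_s⁴ = (D₂·T₁⁴ + D₁·T₂⁴)/(D₁+D₂) = 4.956×10¹⁰ K⁴.

T_s ≈ 472 K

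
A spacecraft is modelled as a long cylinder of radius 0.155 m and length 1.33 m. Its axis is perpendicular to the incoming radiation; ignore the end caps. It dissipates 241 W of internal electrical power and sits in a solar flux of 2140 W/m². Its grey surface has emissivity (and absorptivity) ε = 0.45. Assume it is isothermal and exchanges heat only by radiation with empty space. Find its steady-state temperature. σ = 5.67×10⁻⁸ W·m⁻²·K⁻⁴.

T ≈ 373 K

At steady state, absorbed solar power + internal power = radiated power.
Absorbed: α·S·A_cross = 0.45·2140·0.4123 = 397.0 W (cross-section 2rL).
Total input = 397.0 + 241 = 638.0 W.
Radiated: εσ·A_surf·T⁴ with A_surf = 2πrL = 1.295 m².
T⁴ = 638.0/(0.45·5.67×10⁻⁸·1.295) = 1.931×10¹⁰ K⁴.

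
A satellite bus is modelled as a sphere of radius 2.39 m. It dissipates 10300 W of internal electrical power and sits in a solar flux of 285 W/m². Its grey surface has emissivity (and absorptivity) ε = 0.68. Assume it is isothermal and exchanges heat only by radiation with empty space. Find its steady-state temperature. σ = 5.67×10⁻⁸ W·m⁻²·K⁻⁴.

At steady state, absorbed solar power + internal power = radiated power.
Absorbed: α·S·A_cross = 0.68·285·17.95 = 3478 W (cross-section πr²).
Total input = 3478 + 10300 = 13780 W.
Radiated: εσ·A_surf·T⁴ with A_surf = 4πr² = 71.78 m².
T⁴ = 13780/(0.68·5.67×10⁻⁸·71.78) = 4.978×10⁹ K⁴.

T ≈ 266 K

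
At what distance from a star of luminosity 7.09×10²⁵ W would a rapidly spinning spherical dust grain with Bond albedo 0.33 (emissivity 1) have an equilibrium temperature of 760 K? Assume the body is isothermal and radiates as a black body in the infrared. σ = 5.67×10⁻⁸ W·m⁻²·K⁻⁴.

d ≈ 7.07×10⁹ m

For an isothermal black-emitting sphere, (1−a)S·πr² = σ·4πr²·T⁴ ⇒ S = 4σT⁴/(1−a).
S = 4·5.67×10⁻⁸·(760)⁴/0.670 = 1.129×10⁵ W/m².
Flux falls as S = L/(4πd²), so d = √(L/(4πS)) = √(7.09×10²⁵/(4π·1.129×10⁵)).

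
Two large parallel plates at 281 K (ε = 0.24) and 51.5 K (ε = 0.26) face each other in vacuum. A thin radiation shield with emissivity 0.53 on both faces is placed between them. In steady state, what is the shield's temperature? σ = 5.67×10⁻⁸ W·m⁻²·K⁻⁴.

T_s ≈ 234 K

In steady state the net flux on the hot side equals that on the cold side.
σ(T₁⁴−T_s⁴)/D₁ = σ(T_s⁴−T₂⁴)/D₂, with D₁ = 1/ε₁+1/ε_s−1 = 5.053, D₂ = 1/ε_s+1/ε₂−1 = 4.733.
Solve for T_s⁴: T_s⁴ = (D₂·T₁⁴ + D₁·T₂⁴)/(D₁+D₂) = 3.019×10⁹ K⁴.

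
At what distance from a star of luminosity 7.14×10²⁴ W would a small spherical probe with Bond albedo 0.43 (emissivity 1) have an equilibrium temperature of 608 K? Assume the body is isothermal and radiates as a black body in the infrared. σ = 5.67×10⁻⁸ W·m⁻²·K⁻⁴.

d ≈ 3.23×10⁹ m

For an isothermal black-emitting sphere, (1−a)S·πr² = σ·4πr²·T⁴ ⇒ S = 4σT⁴/(1−a).
S = 4·5.67×10⁻⁸·(608)⁴/0.570 = 54370 W/m².
Flux falls as S = L/(4πd²), so d = √(L/(4πS)) = √(7.14×10²⁴/(4π·54370)).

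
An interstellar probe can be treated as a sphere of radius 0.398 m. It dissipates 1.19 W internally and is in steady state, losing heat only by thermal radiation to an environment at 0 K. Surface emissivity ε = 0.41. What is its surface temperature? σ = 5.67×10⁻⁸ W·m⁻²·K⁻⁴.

Steady state: internal power = radiated power, P = εσA T⁴.
Radiating area A = 4πr² = 1.991 m².
T⁴ = P/(εσA) = 1.19/(0.41·5.67×10⁻⁸·1.991) = 2.572×10⁷ K⁴.
T = (2.572×10⁷)^(1/4).

T ≈ 71.2 K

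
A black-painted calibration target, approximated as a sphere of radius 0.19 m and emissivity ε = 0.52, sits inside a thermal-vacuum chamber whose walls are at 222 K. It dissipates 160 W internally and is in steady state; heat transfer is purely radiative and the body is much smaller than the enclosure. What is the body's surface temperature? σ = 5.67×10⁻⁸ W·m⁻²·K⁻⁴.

T ≈ 346 K

For a small grey body in a large enclosure, net radiated power = εσA(T⁴ − T_w⁴).
Steady state: P = εσA(T⁴ − T_w⁴) with A = 4πr² = 0.4536 m².
T⁴ = P/(εσA) + T_w⁴ = 160/(0.52·5.67×10⁻⁸·0.4536) + (222)⁴
    = 1.196×10¹⁰ + 2.429×10⁹ = 1.439×10¹⁰ K⁴.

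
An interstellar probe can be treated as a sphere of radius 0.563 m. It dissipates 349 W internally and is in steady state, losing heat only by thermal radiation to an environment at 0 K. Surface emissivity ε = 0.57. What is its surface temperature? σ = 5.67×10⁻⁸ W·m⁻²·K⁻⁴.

Steady state: internal power = radiated power, P = εσA T⁴.
Radiating area A = 4πr² = 3.983 m².
T⁴ = P/(εσA) = 349/(0.57·5.67×10⁻⁸·3.983) = 2.711×10⁹ K⁴.
T = (2.711×10⁹)^(1/4).

T ≈ 228 K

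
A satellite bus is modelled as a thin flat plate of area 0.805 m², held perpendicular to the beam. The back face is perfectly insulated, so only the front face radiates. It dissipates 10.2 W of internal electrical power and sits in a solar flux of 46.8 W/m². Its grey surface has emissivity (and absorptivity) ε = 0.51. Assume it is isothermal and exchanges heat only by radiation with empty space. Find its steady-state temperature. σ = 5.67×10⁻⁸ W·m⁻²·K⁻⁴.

At steady state, absorbed solar power + internal power = radiated power.
Absorbed: α·S·A_cross = 0.51·46.8·0.8050 = 19.21 W (cross-section A).
Total input = 19.21 + 10.2 = 29.41 W.
Radiated: εσ·A_surf·T⁴ with A_surf = A = 0.8050 m².
T⁴ = 29.41/(0.51·5.67×10⁻⁸·0.8050) = 1.264×10⁹ K⁴.

T ≈ 189 K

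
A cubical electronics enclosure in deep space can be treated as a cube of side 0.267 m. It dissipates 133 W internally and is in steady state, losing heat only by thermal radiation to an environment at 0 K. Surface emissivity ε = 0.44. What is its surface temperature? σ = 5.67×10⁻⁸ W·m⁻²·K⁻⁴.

T ≈ 334 K

Steady state: internal power = radiated power, P = εσA T⁴.
Radiating area A = 6L² = 0.4277 m².
T⁴ = P/(εσA) = 133/(0.44·5.67×10⁻⁸·0.4277) = 1.246×10¹⁰ K⁴.
T = (1.246×10¹⁰)^(1/4).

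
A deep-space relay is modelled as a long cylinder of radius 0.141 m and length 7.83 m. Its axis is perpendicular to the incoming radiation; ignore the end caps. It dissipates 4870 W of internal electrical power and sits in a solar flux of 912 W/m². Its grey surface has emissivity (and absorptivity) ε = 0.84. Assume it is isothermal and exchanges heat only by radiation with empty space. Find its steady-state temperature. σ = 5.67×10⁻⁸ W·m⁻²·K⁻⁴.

At steady state, absorbed solar power + internal power = radiated power.
Absorbed: α·S·A_cross = 0.84·912·2.208 = 1692 W (cross-section 2rL).
Total input = 1692 + 4870 = 6562 W.
Radiated: εσ·A_surf·T⁴ with A_surf = 2πrL = 6.937 m².
T⁴ = 6562/(0.84·5.67×10⁻⁸·6.937) = 1.986×10¹⁰ K⁴.

T ≈ 375 K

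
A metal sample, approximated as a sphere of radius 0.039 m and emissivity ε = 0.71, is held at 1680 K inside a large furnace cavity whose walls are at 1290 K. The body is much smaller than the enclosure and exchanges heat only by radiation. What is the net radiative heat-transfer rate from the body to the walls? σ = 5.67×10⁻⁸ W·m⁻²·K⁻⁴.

P_net ≈ 4000 W

For a small grey body in a large enclosure: P_net = εσA(T_body⁴ − T_wall⁴).
A = 4πr² = 0.01911 m²; T_body⁴ − T_wall⁴ = 7.966×10¹² − 2.769×10¹² = 5.197×10¹² K⁴.
|P_net| = 0.71·5.67×10⁻⁸·0.01911·5.197×10¹².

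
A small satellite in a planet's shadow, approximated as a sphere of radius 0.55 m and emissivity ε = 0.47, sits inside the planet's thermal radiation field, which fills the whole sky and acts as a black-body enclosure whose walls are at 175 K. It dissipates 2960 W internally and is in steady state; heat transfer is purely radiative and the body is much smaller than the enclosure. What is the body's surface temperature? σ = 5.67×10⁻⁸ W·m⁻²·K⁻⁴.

T ≈ 417 K

For a small grey body in a large enclosure, net radiated power = εσA(T⁴ − T_w⁴).
Steady state: P = εσA(T⁴ − T_w⁴) with A = 4πr² = 3.801 m².
T⁴ = P/(εσA) + T_w⁴ = 2960/(0.47·5.67×10⁻⁸·3.801) + (175)⁴
    = 2.922×10¹⁰ + 9.379×10⁸ = 3.016×10¹⁰ K⁴.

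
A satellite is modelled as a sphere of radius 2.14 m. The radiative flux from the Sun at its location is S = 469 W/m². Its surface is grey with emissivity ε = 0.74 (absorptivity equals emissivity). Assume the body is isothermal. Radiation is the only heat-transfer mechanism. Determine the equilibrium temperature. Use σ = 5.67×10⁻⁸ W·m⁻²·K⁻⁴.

T ≈ 213 K

At equilibrium, absorbed power = emitted power.
Absorbing cross-section = πr² = 14.39 m²; emitting surface = 4πr² = 57.55 m² (ratio 4).
εS·A_cross = εσ·A_surf·T⁴  ⇒  T⁴ = S/(4σ)   (ε cancels).
T⁴ = 469/(4·5.67×10⁻⁸) = 2.068×10⁹ K⁴.
T = (2.068×10⁹)^(1/4).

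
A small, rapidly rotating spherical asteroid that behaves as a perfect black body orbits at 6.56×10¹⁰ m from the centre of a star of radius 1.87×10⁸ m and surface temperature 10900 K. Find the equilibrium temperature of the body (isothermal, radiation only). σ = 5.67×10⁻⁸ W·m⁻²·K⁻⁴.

The star's surface emits σT_*⁴; at distance d the flux is S = σT_*⁴(R_*/d)².
S = 5.67×10⁻⁸·(10900)⁴·(1.87×10⁸/6.56×10¹⁰)² = 6504 W/m².
For an isothermal sphere T⁴ = (1−a)S/(4σ) = 2.868×10¹⁰ K⁴.

T ≈ 412 K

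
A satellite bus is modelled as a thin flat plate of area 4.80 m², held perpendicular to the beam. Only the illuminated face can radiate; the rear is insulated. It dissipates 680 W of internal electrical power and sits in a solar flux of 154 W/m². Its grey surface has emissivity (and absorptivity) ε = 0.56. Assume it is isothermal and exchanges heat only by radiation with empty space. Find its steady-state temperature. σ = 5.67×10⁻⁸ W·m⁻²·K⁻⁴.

T ≈ 291 K

At steady state, absorbed solar power + internal power = radiated power.
Absorbed: α·S·A_cross = 0.56·154·4.800 = 414.0 W (cross-section A).
Total input = 414.0 + 680 = 1094 W.
Radiated: εσ·A_surf·T⁴ with A_surf = A = 4.800 m².
T⁴ = 1094/(0.56·5.67×10⁻⁸·4.800) = 7.178×10⁹ K⁴.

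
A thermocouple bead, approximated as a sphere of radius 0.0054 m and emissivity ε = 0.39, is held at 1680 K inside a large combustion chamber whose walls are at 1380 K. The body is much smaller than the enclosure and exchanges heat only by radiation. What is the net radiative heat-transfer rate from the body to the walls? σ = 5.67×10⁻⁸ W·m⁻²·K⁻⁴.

For a small grey body in a large enclosure: P_net = εσA(T_body⁴ − T_wall⁴).
A = 4πr² = 3.664×10⁻⁴ m²; T_body⁴ − T_wall⁴ = 7.966×10¹² − 3.627×10¹² = 4.339×10¹² K⁴.
|P_net| = 0.39·5.67×10⁻⁸·3.664×10⁻⁴·4.339×10¹².

P_net ≈ 35.2 W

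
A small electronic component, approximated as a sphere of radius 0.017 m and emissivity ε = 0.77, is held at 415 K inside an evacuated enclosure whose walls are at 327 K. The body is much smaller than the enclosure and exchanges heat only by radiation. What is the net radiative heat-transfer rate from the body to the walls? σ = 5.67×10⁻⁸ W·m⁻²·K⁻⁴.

For a small grey body in a large enclosure: P_net = εσA(T_body⁴ − T_wall⁴).
A = 4πr² = 0.003632 m²; T_body⁴ − T_wall⁴ = 2.966×10¹⁰ − 1.143×10¹⁰ = 1.823×10¹⁰ K⁴.
|P_net| = 0.77·5.67×10⁻⁸·0.003632·1.823×10¹⁰.

P_net ≈ 2.89 W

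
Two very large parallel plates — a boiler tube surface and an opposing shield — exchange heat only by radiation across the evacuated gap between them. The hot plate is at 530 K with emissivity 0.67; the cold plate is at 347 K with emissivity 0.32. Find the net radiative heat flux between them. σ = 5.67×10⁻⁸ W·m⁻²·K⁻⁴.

q ≈ 1010 W/m²

For two infinite grey parallel plates, q = σ(T₁⁴ − T₂⁴)/(1/ε₁ + 1/ε₂ − 1).
T₁⁴ − T₂⁴ = 7.890×10¹⁰ − 1.450×10¹⁰ = 6.441×10¹⁰ K⁴.
1/ε₁ + 1/ε₂ − 1 = 1.493 + 3.125 − 1 = 3.618.
q = 5.67×10⁻⁸ × 6.441×10¹⁰ / 3.618.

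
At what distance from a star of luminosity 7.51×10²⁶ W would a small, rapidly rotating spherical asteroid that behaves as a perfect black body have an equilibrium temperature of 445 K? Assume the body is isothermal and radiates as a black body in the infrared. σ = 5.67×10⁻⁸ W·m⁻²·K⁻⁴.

For an isothermal black-emitting sphere, (1−a)S·πr² = σ·4πr²·T⁴ ⇒ S = 4σT⁴/(1−a).
S = 4·5.67×10⁻⁸·(445)⁴/1.00 = 8894 W/m².
Flux falls as S = L/(4πd²), so d = √(L/(4πS)) = √(7.51×10²⁶/(4π·8894)).

d ≈ 8.20×10¹⁰ m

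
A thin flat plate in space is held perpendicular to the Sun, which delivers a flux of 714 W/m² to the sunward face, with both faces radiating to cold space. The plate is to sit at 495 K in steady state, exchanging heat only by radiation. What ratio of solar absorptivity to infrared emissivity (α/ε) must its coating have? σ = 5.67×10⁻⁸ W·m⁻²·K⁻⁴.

α/ε ≈ 9.54

Balance: αS·A = εσ·2A·T⁴ ⇒ α/ε = 2σT⁴/S.
α/ε = 2·5.67×10⁻⁸·(495)⁴/714 = 2·5.67×10⁻⁸·6.004×10¹⁰/714.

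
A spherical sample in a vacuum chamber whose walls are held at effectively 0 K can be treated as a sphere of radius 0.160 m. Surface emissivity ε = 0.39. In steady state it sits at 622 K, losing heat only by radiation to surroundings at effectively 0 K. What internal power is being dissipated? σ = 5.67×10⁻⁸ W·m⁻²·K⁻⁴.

Steady state: P = εσA T⁴.
A = 4πr² = 0.3217 m²; T⁴ = (622)⁴ = 1.497×10¹¹ K⁴.
P = 0.39 × 5.67×10⁻⁸ × 0.3217 × 1.497×10¹¹.

P ≈ 1060 W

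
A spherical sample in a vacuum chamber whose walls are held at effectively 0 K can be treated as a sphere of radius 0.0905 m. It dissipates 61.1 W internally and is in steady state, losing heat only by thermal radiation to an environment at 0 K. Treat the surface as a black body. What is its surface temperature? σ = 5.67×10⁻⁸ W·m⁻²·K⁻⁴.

Steady state: internal power = radiated power, P = εσA T⁴.
Radiating area A = 4πr² = 0.1029 m².
T⁴ = P/(εσA) = 61.1/(1.0·5.67×10⁻⁸·0.1029) = 1.047×10¹⁰ K⁴.
T = (1.047×10¹⁰)^(1/4).

T ≈ 320 K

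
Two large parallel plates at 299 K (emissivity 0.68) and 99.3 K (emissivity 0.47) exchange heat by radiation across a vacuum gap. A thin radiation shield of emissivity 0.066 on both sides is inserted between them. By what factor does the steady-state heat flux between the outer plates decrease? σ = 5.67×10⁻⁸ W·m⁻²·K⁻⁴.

Without shield: q₀ = σΔ(T⁴)/(1/ε₁+1/ε₂−1) with denominator 2.598.
With shield the two gaps are in series; the resistances add: (1/ε₁+1/ε_s−1)+(1/ε_s+1/ε₂−1) = 15.62+16.28 = 31.90.
Heat-flux ratio q₀/q = 31.90/2.598.

factor ≈ 12.3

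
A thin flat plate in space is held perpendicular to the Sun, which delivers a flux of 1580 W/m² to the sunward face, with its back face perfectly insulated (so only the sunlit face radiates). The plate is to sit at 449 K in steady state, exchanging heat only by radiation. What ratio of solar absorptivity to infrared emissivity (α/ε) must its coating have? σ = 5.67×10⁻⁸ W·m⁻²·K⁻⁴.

α/ε ≈ 1.46

Balance: αS·A = εσ·1A·T⁴ ⇒ α/ε = σT⁴/S.
α/ε = 5.67×10⁻⁸·(449)⁴/1580 = 5.67×10⁻⁸·4.064×10¹⁰/1580.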